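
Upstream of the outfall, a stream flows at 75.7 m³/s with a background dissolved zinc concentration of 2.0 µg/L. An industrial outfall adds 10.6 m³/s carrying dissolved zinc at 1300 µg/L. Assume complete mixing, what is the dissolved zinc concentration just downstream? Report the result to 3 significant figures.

Conservation of mass: C = (75.70·2.000 + 10.60·1300) / 86.30 = 13930/86.30 = 161.4 µg/L.

161 µg/L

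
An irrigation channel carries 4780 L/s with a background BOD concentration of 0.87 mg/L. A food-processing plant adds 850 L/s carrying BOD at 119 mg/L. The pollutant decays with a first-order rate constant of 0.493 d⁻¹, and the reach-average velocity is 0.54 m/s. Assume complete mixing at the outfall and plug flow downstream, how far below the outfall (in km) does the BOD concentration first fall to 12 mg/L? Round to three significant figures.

After mixing, C = (4780·0.8700 + 850.0·119.0) / 5630 = 105300/5630 = 18.70 mg/L.
Set 18.70·exp(−k·t) = 12 → t = ln(18.70/12)/k = 77790 s = 21.61 h.
Distance = v·t = 0.54·77790 = 42010 m = 42.01 km.

42.0 km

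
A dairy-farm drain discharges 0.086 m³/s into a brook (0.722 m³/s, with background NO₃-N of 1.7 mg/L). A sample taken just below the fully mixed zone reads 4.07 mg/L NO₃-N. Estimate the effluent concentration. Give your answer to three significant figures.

Mass balance: 0.7220·1.700 + 0.08600·Cₑ = 0.8080·4.070
→ Cₑ = (0.8080·4.070 − 0.7220·1.700) / 0.08600 = 23.97 mg/L.

24.0 mg/L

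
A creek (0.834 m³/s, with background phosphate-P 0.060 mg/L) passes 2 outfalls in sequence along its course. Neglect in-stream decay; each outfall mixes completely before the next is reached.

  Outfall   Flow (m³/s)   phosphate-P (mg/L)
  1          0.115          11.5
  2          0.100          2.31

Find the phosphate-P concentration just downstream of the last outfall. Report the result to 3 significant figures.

1.53 mg/L

Outfall 1: combined Q = 0.9490 m³/s; C = (0.8340·0.06000 + 0.1150·11.50)/0.9490 = 1.446 mg/L.
Outfall 2: combined Q = 1.049 m³/s; C = (0.9490·1.446 + 0.1000·2.310)/1.049 = 1.529 mg/L.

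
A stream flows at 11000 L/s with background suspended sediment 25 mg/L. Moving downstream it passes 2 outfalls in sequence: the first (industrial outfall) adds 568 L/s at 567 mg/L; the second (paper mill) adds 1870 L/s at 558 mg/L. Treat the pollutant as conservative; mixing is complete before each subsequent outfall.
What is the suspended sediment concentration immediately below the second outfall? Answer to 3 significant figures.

Below outfall 1: Q → 11570 L/s, C = (11000·25.00 + 568.0·567.0)/11570 = 51.61 mg/L.
Below outfall 2: Q → 13440 L/s, C = (11570·51.61 + 1870·558.0)/13440 = 122.1 mg/L.

122 mg/L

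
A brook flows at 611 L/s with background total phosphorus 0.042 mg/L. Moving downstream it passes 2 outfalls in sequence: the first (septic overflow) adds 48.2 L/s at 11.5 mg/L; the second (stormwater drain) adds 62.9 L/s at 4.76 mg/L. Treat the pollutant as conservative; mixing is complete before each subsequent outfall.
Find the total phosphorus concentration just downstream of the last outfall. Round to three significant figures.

Outfall 1: combined Q = 659.2 L/s; C = (611.0·0.04200 + 48.20·11.50)/659.2 = 0.8798 mg/L.
Outfall 2: combined Q = 722.1 L/s; C = (659.2·0.8798 + 62.90·4.760)/722.1 = 1.218 mg/L.

1.22 mg/L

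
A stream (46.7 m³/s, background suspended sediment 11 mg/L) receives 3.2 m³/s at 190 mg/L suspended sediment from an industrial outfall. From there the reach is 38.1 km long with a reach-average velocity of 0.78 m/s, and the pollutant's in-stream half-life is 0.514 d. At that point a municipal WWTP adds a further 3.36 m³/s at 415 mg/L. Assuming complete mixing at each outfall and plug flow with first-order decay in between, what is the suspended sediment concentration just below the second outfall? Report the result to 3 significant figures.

36.0 mg/L

Conservation of mass: C = (46.70·11.00 + 3.200·190.0) / 49.90 = 1122/49.90 = 22.48 mg/L; combined flow 49.90 m³/s.
Travel time t = 38.1·1000 / 0.78 = 48850 s = 13.57 h.
Half-life 0.514 d → k = ln 2 / 0.514 = 1.349 d⁻¹.
After decay, C = 22.48 × e^(−kt) = 22.48 × 0.4665 = 10.49 mg/L.
Second outfall: C = (49.90·10.49 + 3.360·415.0)/53.26 = 36.01 mg/L.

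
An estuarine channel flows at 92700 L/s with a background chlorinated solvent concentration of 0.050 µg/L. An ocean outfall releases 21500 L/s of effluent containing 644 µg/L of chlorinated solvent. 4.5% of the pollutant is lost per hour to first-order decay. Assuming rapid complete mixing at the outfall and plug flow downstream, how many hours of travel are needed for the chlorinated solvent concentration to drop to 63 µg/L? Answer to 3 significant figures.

Mass balance: C = (92700·0.05000 + 21500·644.0) / 114200 = 13850000/114200 = 121.3 µg/L.
4.5%/h lost → k = −ln(1 − 0.045) = 0.04604 h⁻¹.
121.3·exp(−k·t) = 63 → t = ln(121.3/63)/k = 51210 s = 14.23 h.

14.2 h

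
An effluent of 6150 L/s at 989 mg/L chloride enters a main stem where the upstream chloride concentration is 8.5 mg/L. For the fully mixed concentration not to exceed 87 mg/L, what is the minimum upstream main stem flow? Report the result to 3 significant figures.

70700 L/s

Set C_mix = 87: (Q·8.500 + 6150·989.0) / (Q + 6150) = 87
→ Q = 6150·(989.0 − 87)/(87 − 8.500) = 70670 L/s.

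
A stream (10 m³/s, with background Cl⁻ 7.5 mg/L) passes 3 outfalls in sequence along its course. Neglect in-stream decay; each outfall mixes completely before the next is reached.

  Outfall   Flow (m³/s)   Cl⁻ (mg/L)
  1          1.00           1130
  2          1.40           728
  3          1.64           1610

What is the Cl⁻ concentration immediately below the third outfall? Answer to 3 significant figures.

After outfall 1: Q = 10.00 + 1.000 = 11.00 m³/s; C = (10.00·7.500 + 1.000·1130)/11.00 = 109.5 mg/L.
After outfall 2: Q = 11.00 + 1.400 = 12.40 m³/s; C = (11.00·109.5 + 1.400·728.0)/12.40 = 179.4 mg/L.
After outfall 3: Q = 12.40 + 1.640 = 14.04 m³/s; C = (12.40·179.4 + 1.640·1610)/14.04 = 346.5 mg/L.

346 mg/L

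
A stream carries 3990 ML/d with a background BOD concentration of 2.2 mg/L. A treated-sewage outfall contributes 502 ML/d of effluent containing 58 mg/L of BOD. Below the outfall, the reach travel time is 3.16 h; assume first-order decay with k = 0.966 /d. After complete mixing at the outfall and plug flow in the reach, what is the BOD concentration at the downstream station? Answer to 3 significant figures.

After mixing, C = (3990·2.200 + 502.0·58.00) / 4492 = 37890/4492 = 8.436 mg/L.
Decay over the reach: 8.436·exp(−kt) = 8.436·0.8806 = 7.428 mg/L.

7.43 mg/L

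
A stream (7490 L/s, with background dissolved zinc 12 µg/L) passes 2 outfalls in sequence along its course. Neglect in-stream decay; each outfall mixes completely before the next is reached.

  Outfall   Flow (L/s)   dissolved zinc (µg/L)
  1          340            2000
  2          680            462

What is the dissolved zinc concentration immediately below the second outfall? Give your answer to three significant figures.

127 µg/L

Outfall 1: combined Q = 7830 L/s; C = (7490·12.00 + 340.0·2000)/7830 = 98.32 µg/L.
Outfall 2: combined Q = 8510 L/s; C = (7830·98.32 + 680.0·462.0)/8510 = 127.4 µg/L.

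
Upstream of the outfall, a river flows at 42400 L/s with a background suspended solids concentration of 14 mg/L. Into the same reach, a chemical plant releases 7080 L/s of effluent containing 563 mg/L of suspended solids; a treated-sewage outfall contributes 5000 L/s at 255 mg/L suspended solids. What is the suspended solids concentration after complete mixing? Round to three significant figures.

Mixed concentration C = ΣQC/ΣQ = (42400·14.00 + 7080·563.0 + 5000·255.0) / 54480 = 5855000/54480 = 107.5 mg/L.

107 mg/L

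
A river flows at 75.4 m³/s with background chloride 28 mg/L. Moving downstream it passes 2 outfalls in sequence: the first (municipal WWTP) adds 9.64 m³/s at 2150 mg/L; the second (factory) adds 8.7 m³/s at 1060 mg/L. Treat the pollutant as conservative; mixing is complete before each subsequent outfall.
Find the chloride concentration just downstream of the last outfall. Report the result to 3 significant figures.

342 mg/L

Below outfall 1: Q → 85.04 m³/s, C = (75.40·28.00 + 9.640·2150)/85.04 = 268.5 mg/L.
Below outfall 2: Q → 93.74 m³/s, C = (85.04·268.5 + 8.700·1060)/93.74 = 342.0 mg/L.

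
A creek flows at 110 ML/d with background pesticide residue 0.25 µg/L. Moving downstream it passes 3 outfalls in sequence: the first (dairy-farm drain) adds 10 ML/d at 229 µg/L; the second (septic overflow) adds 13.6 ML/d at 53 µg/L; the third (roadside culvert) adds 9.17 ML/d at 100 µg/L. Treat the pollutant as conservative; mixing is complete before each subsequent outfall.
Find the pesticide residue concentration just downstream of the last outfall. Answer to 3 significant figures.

Outfall 1: combined Q = 120.0 ML/d; C = (110.0·0.2500 + 10.00·229.0)/120.0 = 19.31 µg/L.
Outfall 2: combined Q = 133.6 ML/d; C = (120.0·19.31 + 13.60·53.00)/133.6 = 22.74 µg/L.
Outfall 3: combined Q = 142.8 ML/d; C = (133.6·22.74 + 9.170·100.0)/142.8 = 27.70 µg/L.

27.7 µg/L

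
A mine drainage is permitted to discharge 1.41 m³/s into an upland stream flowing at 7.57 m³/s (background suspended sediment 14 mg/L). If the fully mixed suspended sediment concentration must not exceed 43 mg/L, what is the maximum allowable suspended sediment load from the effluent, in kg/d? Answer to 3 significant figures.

24200 kg/d

Mass balance at the limit: 7.570·14.00 + 1.410·Cₑ = 8.980·43 → Cₑ = 198.7 mg/L.
Load = 1.410 m³/s × 198.7 g/m³ × 86 400 s/d = 24210 kg/d.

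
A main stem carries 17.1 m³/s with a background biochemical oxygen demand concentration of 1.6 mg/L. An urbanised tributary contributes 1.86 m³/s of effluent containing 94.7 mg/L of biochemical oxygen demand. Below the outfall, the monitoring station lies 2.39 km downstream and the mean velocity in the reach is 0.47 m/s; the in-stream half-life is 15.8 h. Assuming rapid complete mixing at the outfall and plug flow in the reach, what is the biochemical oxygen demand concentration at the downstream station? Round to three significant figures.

Conservation of mass: C = (17.10·1.600 + 1.860·94.70) / 18.96 = 203.5/18.96 = 10.73 mg/L.
Travel time t = 2.39·1000 / 0.47 = 5085 s = 1.413 h.
Half-life 15.8 h → k = ln 2 / 15.8 = 0.04387 h⁻¹ = 1.053 d⁻¹.
Decay over the reach: 10.73·exp(−kt) = 10.73·0.9399 = 10.09 mg/L.

10.1 mg/L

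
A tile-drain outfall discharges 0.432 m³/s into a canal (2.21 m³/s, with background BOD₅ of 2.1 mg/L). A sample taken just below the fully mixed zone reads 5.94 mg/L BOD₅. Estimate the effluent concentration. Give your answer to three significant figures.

25.6 mg/L

Mass balance: 2.210·2.100 + 0.4320·Cₑ = 2.642·5.940
→ Cₑ = (2.642·5.940 − 2.210·2.100) / 0.4320 = 25.58 mg/L.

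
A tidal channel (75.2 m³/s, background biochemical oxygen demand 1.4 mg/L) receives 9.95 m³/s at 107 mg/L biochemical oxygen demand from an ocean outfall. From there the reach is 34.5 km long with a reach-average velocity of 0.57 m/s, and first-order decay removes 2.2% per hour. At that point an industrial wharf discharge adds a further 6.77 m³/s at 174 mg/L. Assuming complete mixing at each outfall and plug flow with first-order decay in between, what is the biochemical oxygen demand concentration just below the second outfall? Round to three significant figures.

21.6 mg/L

Mixed concentration C = ΣQC/ΣQ = (75.20·1.400 + 9.950·107.0) / 85.15 = 1170/85.15 = 13.74 mg/L; combined flow 85.15 m³/s.
Travel time t = 34.5·1000 / 0.57 = 60530 s = 16.81 h.
2.2%/h lost → k = −ln(1 − 0.022) = 0.02225 h⁻¹.
Applying C = C₀e^(−kt): 13.74 × 0.6880 = 9.452 mg/L.
Second outfall: C = (85.15·9.452 + 6.770·174.0)/91.92 = 21.57 mg/L.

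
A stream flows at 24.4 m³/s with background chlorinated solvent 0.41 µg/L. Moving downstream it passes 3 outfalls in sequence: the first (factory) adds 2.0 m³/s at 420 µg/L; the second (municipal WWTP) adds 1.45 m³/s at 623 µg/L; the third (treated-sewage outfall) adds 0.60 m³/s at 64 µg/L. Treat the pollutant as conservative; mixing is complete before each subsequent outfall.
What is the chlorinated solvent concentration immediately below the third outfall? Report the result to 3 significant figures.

Below outfall 1: Q → 26.40 m³/s, C = (24.40·0.4100 + 2.000·420.0)/26.40 = 32.20 µg/L.
Below outfall 2: Q → 27.85 m³/s, C = (26.40·32.20 + 1.450·623.0)/27.85 = 62.96 µg/L.
Below outfall 3: Q → 28.45 m³/s, C = (27.85·62.96 + 0.6000·64.00)/28.45 = 62.98 µg/L.

63.0 µg/L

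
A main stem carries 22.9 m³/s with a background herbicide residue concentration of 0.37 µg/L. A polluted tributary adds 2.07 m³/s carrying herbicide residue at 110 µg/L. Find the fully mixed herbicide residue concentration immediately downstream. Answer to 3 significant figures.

9.46 µg/L

After mixing, C = (22.90·0.3700 + 2.070·110.0) / 24.97 = 236.2/24.97 = 9.458 µg/L.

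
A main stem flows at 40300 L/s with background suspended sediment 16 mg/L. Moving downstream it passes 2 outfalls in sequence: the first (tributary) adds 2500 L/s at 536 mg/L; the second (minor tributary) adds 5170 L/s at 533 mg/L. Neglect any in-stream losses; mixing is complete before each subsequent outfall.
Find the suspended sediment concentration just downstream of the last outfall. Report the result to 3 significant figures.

Outfall 1: combined Q = 42800 L/s; C = (40300·16.00 + 2500·536.0)/42800 = 46.37 mg/L.
Outfall 2: combined Q = 47970 L/s; C = (42800·46.37 + 5170·533.0)/47970 = 98.82 mg/L.

98.8 mg/L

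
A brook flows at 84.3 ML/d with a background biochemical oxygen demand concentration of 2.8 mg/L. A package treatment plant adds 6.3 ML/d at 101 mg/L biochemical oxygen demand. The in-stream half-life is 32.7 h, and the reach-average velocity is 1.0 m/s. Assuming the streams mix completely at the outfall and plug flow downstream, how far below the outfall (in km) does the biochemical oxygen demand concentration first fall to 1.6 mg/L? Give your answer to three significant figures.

Mixed concentration C = ΣQC/ΣQ = (84.30·2.800 + 6.300·101.0) / 90.60 = 872.3/90.60 = 9.628 mg/L.
Half-life 32.7 h → k = ln 2 / 32.7 = 0.02120 h⁻¹ = 0.5087 d⁻¹.
Set 9.628·exp(−k·t) = 1.6 → t = ln(9.628/1.6)/k = 304800 s = 84.67 h.
Distance = v·t = 1.0·304800 = 304800 m = 304.8 km.

305 km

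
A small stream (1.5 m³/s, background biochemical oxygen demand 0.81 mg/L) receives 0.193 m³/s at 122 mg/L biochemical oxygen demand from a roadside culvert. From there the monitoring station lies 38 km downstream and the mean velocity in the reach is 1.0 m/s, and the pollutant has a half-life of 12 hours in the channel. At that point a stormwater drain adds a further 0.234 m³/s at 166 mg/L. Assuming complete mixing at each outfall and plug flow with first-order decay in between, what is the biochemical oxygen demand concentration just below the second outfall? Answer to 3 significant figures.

27.1 mg/L

Flow-weighted average: C = (1.500·0.8100 + 0.1930·122.0) / 1.693 = 24.76/1.693 = 14.63 mg/L; combined flow 1.693 m³/s.
Travel time t = 38·1000 / 1.0 = 38000 s = 10.56 h.
Half-life 12 h → k = ln 2 / 12 = 0.05776 h⁻¹ = 1.386 d⁻¹.
Decay over the reach: 14.63·exp(−kt) = 14.63·0.5435 = 7.949 mg/L.
Second outfall: C = (1.693·7.949 + 0.2340·166.0)/1.927 = 27.14 mg/L.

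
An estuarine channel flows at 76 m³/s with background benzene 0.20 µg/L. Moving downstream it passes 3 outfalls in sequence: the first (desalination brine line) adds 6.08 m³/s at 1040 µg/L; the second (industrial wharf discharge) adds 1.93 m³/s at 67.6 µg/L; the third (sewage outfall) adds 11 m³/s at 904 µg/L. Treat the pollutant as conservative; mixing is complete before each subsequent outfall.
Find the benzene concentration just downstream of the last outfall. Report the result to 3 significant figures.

Below outfall 1: Q → 82.08 m³/s, C = (76.00·0.2000 + 6.080·1040)/82.08 = 77.22 µg/L.
Below outfall 2: Q → 84.01 m³/s, C = (82.08·77.22 + 1.930·67.60)/84.01 = 77.00 µg/L.
Below outfall 3: Q → 95.01 m³/s, C = (84.01·77.00 + 11.00·904.0)/95.01 = 172.7 µg/L.

173 µg/L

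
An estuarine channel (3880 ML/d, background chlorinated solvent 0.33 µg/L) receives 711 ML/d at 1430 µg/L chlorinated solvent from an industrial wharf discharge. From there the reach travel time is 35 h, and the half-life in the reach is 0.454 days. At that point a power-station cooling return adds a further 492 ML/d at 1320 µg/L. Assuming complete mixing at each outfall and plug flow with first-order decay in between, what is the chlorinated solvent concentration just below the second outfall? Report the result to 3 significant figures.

Flow-weighted average: C = (3880·0.3300 + 711.0·1430) / 4591 = 1018000/4591 = 221.7 µg/L; combined flow 4591 ML/d.
Half-life 0.454 d → k = ln 2 / 0.454 = 1.527 d⁻¹.
Applying C = C₀e^(−kt): 221.7 × 0.1079 = 23.93 µg/L.
Second outfall: C = (4591·23.93 + 492.0·1320)/5083 = 149.4 µg/L.

149 µg/L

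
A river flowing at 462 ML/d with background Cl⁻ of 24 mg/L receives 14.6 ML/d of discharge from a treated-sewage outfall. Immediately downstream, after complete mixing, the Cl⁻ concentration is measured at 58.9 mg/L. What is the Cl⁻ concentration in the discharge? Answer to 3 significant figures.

Mass balance: 462.0·24.00 + 14.60·Cₑ = 476.6·58.90
→ Cₑ = (476.6·58.90 − 462.0·24.00) / 14.60 = 1163 mg/L.

1160 mg/L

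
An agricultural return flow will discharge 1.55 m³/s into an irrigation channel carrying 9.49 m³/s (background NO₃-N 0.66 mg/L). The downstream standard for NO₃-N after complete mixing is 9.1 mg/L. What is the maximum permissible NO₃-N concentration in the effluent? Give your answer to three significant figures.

At the limit, (Qr·Cr + Qe·Cₑ)/(Qr + Qe) = 9.1:
Cₑ = (11.04·9.1 − 9.490·0.6600) / 1.550 = 60.77 mg/L.

60.8 mg/L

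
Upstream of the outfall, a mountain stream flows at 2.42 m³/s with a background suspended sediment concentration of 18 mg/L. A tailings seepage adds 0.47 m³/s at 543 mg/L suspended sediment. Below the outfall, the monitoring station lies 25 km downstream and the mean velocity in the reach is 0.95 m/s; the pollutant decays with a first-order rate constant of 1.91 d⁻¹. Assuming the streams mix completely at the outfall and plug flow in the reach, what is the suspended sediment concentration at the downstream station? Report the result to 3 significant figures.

Mass balance: C = (2.420·18.00 + 0.4700·543.0) / 2.890 = 298.8/2.890 = 103.4 mg/L.
Travel time t = 25·1000 / 0.95 = 26320 s = 7.310 h.
Applying C = C₀e^(−kt): 103.4 × 0.5589 = 57.78 mg/L.

57.8 mg/L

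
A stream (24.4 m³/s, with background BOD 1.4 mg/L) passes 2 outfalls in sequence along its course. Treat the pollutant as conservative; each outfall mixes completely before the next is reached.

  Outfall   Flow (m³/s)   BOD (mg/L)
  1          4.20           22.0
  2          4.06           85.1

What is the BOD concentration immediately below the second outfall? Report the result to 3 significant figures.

14.5 mg/L

Below outfall 1: Q → 28.60 m³/s, C = (24.40·1.400 + 4.200·22.00)/28.60 = 4.425 mg/L.
Below outfall 2: Q → 32.66 m³/s, C = (28.60·4.425 + 4.060·85.10)/32.66 = 14.45 mg/L.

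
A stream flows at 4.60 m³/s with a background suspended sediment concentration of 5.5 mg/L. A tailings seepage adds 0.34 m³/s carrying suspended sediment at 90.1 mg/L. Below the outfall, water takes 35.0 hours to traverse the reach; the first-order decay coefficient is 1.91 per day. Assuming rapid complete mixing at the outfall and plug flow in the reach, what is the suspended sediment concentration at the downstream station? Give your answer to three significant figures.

0.699 mg/L

Mixed concentration C = ΣQC/ΣQ = (4.600·5.500 + 0.3400·90.10) / 4.940 = 55.93/4.940 = 11.32 mg/L.
First-order decay: C = 11.32·exp(−k·t) = 11.32·0.06170 = 0.6986 mg/L.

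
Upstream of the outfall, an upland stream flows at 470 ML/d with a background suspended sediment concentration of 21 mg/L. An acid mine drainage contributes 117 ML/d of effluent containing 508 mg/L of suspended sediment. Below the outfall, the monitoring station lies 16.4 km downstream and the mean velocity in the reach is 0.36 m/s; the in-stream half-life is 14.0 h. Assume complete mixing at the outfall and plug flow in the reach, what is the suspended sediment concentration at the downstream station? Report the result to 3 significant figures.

Mass balance: C = (470.0·21.00 + 117.0·508.0) / 587.0 = 69310/587.0 = 118.1 mg/L.
Travel time t = 16.4·1000 / 0.36 = 45560 s = 12.65 h.
Half-life 14.0 h → k = ln 2 / 14.0 = 0.04951 h⁻¹ = 1.188 d⁻¹.
After decay, C = 118.1 × e^(−kt) = 118.1 × 0.5344 = 63.10 mg/L.

63.1 mg/L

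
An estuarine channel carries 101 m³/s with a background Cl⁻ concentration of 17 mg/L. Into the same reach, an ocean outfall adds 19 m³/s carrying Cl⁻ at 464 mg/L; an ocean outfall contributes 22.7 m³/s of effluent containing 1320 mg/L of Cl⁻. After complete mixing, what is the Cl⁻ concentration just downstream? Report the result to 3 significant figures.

284 mg/L

Conservation of mass: C = (101.0·17.00 + 19.00·464.0 + 22.70·1320) / 142.7 = 40500/142.7 = 283.8 mg/L.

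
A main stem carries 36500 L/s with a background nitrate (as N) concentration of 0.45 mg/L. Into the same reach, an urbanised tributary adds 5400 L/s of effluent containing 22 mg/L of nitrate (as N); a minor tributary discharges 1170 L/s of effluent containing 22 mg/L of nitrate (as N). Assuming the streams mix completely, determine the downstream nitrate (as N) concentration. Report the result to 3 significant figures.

Mixed concentration C = ΣQC/ΣQ = (36500·0.4500 + 5400·22.00 + 1170·22.00) / 43070 = 161000/43070 = 3.737 mg/L.

3.74 mg/L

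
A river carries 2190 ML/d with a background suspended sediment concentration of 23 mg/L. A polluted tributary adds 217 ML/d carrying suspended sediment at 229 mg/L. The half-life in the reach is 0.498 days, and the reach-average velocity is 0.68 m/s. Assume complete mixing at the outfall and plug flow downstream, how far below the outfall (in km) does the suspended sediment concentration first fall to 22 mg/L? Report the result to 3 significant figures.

Flow-weighted average: C = (2190·23.00 + 217.0·229.0) / 2407 = 100100/2407 = 41.57 mg/L.
Half-life 0.498 d → k = ln 2 / 0.498 = 1.392 d⁻¹.
Set 41.57·exp(−k·t) = 22 → t = ln(41.57/22)/k = 39500 s = 10.97 h.
Distance = v·t = 0.68·39500 = 26860 m = 26.86 km.

26.9 km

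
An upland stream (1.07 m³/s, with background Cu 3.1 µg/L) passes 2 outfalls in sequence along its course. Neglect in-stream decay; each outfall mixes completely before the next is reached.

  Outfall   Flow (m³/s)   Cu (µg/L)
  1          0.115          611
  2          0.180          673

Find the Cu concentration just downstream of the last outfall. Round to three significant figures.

143 µg/L

Below outfall 1: Q → 1.185 m³/s, C = (1.070·3.100 + 0.1150·611.0)/1.185 = 62.09 µg/L.
Below outfall 2: Q → 1.365 m³/s, C = (1.185·62.09 + 0.1800·673.0)/1.365 = 142.7 µg/L.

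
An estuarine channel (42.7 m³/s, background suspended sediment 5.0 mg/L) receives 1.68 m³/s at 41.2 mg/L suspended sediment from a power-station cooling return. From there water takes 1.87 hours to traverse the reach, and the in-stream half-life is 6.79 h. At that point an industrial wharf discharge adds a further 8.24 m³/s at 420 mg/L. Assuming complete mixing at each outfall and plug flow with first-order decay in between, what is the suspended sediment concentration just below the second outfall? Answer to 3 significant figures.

70.2 mg/L

Conservation of mass: C = (42.70·5.000 + 1.680·41.20) / 44.38 = 282.7/44.38 = 6.370 mg/L; combined flow 44.38 m³/s.
Half-life 6.79 h → k = ln 2 / 6.79 = 0.1021 h⁻¹ = 2.450 d⁻¹.
Applying C = C₀e^(−kt): 6.370 × 0.8262 = 5.263 mg/L.
At the second outfall, C = (44.38·5.263 + 8.240·420.0) / (44.38 + 8.240) = 70.21 mg/L.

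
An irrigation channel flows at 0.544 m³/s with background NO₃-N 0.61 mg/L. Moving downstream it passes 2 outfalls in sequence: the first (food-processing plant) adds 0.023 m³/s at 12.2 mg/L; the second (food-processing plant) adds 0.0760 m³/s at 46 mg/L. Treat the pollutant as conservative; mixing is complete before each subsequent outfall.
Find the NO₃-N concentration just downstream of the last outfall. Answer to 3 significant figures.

After outfall 1: Q = 0.5440 + 0.02300 = 0.5670 m³/s; C = (0.5440·0.6100 + 0.02300·12.20)/0.5670 = 1.080 mg/L.
After outfall 2: Q = 0.5670 + 0.07600 = 0.6430 m³/s; C = (0.5670·1.080 + 0.07600·46.00)/0.6430 = 6.389 mg/L.

6.39 mg/L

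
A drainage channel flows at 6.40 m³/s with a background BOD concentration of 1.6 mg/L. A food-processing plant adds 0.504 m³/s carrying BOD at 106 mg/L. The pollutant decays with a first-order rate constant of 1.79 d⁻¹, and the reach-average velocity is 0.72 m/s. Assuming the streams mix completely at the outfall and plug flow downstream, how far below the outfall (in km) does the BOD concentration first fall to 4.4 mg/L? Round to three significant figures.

25.7 km

Flow-weighted average: C = (6.400·1.600 + 0.5040·106.0) / 6.904 = 63.66/6.904 = 9.221 mg/L.
Set 9.221·exp(−k·t) = 4.4 → t = ln(9.221/4.4)/k = 35710 s = 9.921 h.
Distance = v·t = 0.72·35710 = 25710 m = 25.71 km.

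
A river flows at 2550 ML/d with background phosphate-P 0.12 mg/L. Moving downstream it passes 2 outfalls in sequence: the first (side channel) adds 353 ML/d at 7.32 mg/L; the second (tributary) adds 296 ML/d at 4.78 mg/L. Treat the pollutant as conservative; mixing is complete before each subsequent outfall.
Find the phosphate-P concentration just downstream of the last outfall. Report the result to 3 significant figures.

Outfall 1: combined Q = 2903 ML/d; C = (2550·0.1200 + 353.0·7.320)/2903 = 0.9955 mg/L.
Outfall 2: combined Q = 3199 ML/d; C = (2903·0.9955 + 296.0·4.780)/3199 = 1.346 mg/L.

1.35 mg/L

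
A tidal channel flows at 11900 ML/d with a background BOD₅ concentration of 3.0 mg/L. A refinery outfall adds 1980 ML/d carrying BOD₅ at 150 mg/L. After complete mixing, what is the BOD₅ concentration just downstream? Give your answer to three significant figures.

After mixing, C = (11900·3.000 + 1980·150.0) / 13880 = 332700/13880 = 23.97 mg/L.

24.0 mg/L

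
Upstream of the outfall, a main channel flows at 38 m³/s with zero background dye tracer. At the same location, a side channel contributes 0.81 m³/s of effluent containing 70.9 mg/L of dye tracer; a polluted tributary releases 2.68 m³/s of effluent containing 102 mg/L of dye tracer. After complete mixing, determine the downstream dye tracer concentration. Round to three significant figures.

7.97 mg/L

Mixed concentration C = ΣQC/ΣQ = (38.00·0 + 0.8100·70.90 + 2.680·102.0) / 41.49 = 330.8/41.49 = 7.973 mg/L.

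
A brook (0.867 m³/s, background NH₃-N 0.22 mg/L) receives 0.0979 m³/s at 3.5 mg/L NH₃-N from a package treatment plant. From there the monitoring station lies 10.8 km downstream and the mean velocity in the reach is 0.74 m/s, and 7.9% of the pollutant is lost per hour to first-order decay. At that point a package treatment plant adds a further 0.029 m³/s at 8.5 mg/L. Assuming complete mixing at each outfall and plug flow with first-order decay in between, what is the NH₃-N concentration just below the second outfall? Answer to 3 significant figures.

Mass balance: C = (0.8670·0.2200 + 0.09790·3.500) / 0.9649 = 0.5334/0.9649 = 0.5528 mg/L; combined flow 0.9649 m³/s.
Travel time t = 10.8·1000 / 0.74 = 14590 s = 4.054 h.
7.9%/h lost → k = −ln(1 − 0.079) = 0.08230 h⁻¹.
First-order decay: C = 0.5528·exp(−k·t) = 0.5528·0.7163 = 0.3960 mg/L.
Second outfall: C = (0.9649·0.3960 + 0.02900·8.500)/0.9939 = 0.6324 mg/L.

0.632 mg/L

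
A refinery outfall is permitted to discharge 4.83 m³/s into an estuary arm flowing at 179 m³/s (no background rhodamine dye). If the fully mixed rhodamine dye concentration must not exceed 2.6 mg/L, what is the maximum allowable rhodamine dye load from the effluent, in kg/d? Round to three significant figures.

41300 kg/d

Mass balance at the limit: 179.0·0 + 4.830·Cₑ = 183.8·2.6 → Cₑ = 98.96 mg/L.
Load = 4.830 m³/s × 98.96 g/m³ × 86 400 s/d = 41300 kg/d.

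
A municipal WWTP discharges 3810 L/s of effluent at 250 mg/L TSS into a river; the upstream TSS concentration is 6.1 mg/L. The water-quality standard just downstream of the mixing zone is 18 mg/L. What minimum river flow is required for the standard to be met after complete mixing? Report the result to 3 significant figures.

Set C_mix = 18: (Q·6.100 + 3810·250.0) / (Q + 3810) = 18
→ Q = 3810·(250.0 − 18)/(18 − 6.100) = 74280 L/s.

74300 L/s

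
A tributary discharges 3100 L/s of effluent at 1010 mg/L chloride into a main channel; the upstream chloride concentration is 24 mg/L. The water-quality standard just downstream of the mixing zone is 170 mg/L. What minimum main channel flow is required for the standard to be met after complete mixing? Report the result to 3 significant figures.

Set C_mix = 170: (Q·24.00 + 3100·1010) / (Q + 3100) = 170
→ Q = 3100·(1010 − 170)/(170 − 24.00) = 17840 L/s.

17800 L/s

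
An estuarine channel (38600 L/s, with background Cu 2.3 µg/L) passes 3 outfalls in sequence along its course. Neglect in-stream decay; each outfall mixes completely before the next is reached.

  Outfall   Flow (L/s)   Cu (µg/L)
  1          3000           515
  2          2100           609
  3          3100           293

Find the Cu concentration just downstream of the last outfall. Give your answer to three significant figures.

Below outfall 1: Q → 41600 L/s, C = (38600·2.300 + 3000·515.0)/41600 = 39.27 µg/L.
Below outfall 2: Q → 43700 L/s, C = (41600·39.27 + 2100·609.0)/43700 = 66.65 µg/L.
Below outfall 3: Q → 46800 L/s, C = (43700·66.65 + 3100·293.0)/46800 = 81.64 µg/L.

81.6 µg/L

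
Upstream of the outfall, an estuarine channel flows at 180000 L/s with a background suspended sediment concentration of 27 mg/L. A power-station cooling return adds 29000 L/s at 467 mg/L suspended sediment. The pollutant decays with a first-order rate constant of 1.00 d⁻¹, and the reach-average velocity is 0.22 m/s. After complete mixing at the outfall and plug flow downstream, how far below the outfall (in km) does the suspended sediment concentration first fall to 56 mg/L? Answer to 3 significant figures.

8.60 km

After mixing, C = (180000·27.00 + 29000·467.0) / 209000 = 18400000/209000 = 88.05 mg/L.
Set 88.05·exp(−k·t) = 56 → t = ln(88.05/56)/k = 39100 s = 10.86 h.
Distance = v·t = 0.22·39100 = 8603 m = 8.603 km.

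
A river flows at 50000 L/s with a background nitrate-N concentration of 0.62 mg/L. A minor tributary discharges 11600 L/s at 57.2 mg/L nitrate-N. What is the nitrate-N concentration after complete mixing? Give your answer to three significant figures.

Mass balance: C = (50000·0.6200 + 11600·57.20) / 61600 = 694500/61600 = 11.27 mg/L.

11.3 mg/L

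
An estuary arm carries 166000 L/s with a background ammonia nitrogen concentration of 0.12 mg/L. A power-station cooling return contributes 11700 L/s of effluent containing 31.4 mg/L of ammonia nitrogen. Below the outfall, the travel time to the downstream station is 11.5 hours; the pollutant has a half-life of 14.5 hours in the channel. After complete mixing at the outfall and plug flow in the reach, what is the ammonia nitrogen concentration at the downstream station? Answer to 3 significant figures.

1.26 mg/L

Mixed concentration C = ΣQC/ΣQ = (166000·0.1200 + 11700·31.40) / 177700 = 387300/177700 = 2.180 mg/L.
Half-life 14.5 h → k = ln 2 / 14.5 = 0.04780 h⁻¹ = 1.147 d⁻¹.
After decay, C = 2.180 × e^(−kt) = 2.180 × 0.5771 = 1.258 mg/L.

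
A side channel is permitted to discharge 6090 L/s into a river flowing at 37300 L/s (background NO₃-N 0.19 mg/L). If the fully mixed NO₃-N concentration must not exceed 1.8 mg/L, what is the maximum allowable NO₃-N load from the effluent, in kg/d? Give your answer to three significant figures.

Mass balance at the limit: 37300·0.1900 + 6090·Cₑ = 43390·1.8 → Cₑ = 11.66 mg/L.
6090 L/s = 6.090 m³/s. Load = 6.090 m³/s × 11.66 g/m³ × 86 400 s/d = 6136 kg/d.

6140 kg/d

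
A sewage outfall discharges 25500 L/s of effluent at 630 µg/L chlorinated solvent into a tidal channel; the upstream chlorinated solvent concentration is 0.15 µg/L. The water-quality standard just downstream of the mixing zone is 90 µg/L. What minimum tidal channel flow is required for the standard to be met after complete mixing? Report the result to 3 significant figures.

Set C_mix = 90: (Q·0.1500 + 25500·630.0) / (Q + 25500) = 90
→ Q = 25500·(630.0 − 90)/(90 − 0.1500) = 153300 L/s.

153000 L/s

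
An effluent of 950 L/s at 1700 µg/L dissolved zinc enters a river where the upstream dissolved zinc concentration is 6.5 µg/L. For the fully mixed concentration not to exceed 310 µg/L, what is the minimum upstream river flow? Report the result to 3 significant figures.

Set C_mix = 310: (Q·6.500 + 950.0·1700) / (Q + 950.0) = 310
→ Q = 950.0·(1700 − 310)/(310 − 6.500) = 4351 L/s.

4350 L/s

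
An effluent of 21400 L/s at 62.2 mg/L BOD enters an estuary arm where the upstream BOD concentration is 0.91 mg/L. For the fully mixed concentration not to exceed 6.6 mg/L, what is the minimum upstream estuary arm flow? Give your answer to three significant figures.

Set C_mix = 6.6: (Q·0.9100 + 21400·62.20) / (Q + 21400) = 6.6
→ Q = 21400·(62.20 − 6.6)/(6.6 − 0.9100) = 209100 L/s.

209000 L/s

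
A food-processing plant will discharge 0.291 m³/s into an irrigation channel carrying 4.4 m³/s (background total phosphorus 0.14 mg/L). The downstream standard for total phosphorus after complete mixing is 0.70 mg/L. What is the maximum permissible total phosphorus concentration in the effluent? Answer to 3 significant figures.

9.17 mg/L

At the limit, (Qr·Cr + Qe·Cₑ)/(Qr + Qe) = 0.70:
Cₑ = (4.691·0.70 − 4.400·0.1400) / 0.2910 = 9.167 mg/L.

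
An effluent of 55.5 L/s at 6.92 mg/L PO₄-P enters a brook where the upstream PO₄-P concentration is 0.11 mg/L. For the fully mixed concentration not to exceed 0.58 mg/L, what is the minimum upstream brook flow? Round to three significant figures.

Set C_mix = 0.58: (Q·0.1100 + 55.50·6.920) / (Q + 55.50) = 0.58
→ Q = 55.50·(6.920 − 0.58)/(0.58 − 0.1100) = 748.7 L/s.

749 L/s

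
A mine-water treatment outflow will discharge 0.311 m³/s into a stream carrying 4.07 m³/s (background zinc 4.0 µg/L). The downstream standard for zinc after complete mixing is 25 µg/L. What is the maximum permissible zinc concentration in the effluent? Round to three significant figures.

300 µg/L

At the limit, (Qr·Cr + Qe·Cₑ)/(Qr + Qe) = 25:
Cₑ = (4.381·25 − 4.070·4.000) / 0.3110 = 299.8 µg/L.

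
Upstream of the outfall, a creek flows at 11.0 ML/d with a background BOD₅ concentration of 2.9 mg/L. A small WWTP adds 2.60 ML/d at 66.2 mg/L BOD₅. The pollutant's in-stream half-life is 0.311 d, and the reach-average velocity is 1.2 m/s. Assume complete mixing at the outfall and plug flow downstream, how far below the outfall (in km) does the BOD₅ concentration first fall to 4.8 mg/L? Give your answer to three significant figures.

Mass balance: C = (11.00·2.900 + 2.600·66.20) / 13.60 = 204.0/13.60 = 15.00 mg/L.
Half-life 0.311 d → k = ln 2 / 0.311 = 2.229 d⁻¹.
Set 15.00·exp(−k·t) = 4.8 → t = ln(15.00/4.8)/k = 44170 s = 12.27 h.
Distance = v·t = 1.2·44170 = 53010 m = 53.01 km.

53.0 km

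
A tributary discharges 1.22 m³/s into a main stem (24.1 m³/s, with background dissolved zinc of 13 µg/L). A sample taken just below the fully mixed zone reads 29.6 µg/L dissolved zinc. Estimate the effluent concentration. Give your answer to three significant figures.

Mass balance: 24.10·13.00 + 1.220·Cₑ = 25.32·29.60
→ Cₑ = (25.32·29.60 − 24.10·13.00) / 1.220 = 357.5 µg/L.

358 µg/L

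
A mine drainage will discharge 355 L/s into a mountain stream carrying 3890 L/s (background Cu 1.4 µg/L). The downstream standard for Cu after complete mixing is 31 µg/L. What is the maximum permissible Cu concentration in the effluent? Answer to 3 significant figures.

355 µg/L

At the limit, (Qr·Cr + Qe·Cₑ)/(Qr + Qe) = 31:
Cₑ = (4245·31 − 3890·1.400) / 355.0 = 355.3 µg/L.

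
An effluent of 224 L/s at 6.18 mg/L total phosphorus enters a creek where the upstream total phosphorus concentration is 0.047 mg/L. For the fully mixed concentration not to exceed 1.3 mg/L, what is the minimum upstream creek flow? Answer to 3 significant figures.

872 L/s

Set C_mix = 1.3: (Q·0.04700 + 224.0·6.180) / (Q + 224.0) = 1.3
→ Q = 224.0·(6.180 − 1.3)/(1.3 − 0.04700) = 872.4 L/s.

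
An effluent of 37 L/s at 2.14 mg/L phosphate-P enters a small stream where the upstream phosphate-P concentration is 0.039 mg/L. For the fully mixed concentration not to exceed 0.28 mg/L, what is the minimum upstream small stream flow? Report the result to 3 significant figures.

Set C_mix = 0.28: (Q·0.03900 + 37.00·2.140) / (Q + 37.00) = 0.28
→ Q = 37.00·(2.140 − 0.28)/(0.28 − 0.03900) = 285.6 L/s.

286 L/s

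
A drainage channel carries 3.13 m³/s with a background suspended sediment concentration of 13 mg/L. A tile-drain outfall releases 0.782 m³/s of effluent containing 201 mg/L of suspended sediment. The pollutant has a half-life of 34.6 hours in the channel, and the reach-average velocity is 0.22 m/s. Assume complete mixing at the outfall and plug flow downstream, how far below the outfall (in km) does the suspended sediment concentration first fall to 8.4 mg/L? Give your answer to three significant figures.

After mixing, C = (3.130·13.00 + 0.7820·201.0) / 3.912 = 197.9/3.912 = 50.58 mg/L.
Half-life 34.6 h → k = ln 2 / 34.6 = 0.02003 h⁻¹ = 0.4808 d⁻¹.
Set 50.58·exp(−k·t) = 8.4 → t = ln(50.58/8.4)/k = 322600 s = 89.62 h.
Distance = v·t = 0.22·322600 = 70980 m = 70.98 km.

71.0 km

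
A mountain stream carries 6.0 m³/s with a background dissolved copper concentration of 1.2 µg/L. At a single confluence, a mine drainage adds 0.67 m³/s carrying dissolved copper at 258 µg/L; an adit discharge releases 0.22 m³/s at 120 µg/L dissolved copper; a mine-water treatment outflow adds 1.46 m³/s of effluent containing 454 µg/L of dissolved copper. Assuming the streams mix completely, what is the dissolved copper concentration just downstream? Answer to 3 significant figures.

Flow-weighted average: C = (6.000·1.200 + 0.6700·258.0 + 0.2200·120.0 + 1.460·454.0) / 8.350 = 869.3/8.350 = 104.1 µg/L.

104 µg/L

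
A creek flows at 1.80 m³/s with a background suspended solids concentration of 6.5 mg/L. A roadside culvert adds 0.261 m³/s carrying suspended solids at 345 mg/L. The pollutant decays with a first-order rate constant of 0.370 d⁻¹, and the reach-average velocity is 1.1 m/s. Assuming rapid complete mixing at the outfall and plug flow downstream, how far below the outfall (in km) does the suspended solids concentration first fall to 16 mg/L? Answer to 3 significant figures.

289 km

After mixing, C = (1.800·6.500 + 0.2610·345.0) / 2.061 = 101.7/2.061 = 49.37 mg/L.
Set 49.37·exp(−k·t) = 16 → t = ln(49.37/16)/k = 263100 s = 73.08 h.
Distance = v·t = 1.1·263100 = 289400 m = 289.4 km.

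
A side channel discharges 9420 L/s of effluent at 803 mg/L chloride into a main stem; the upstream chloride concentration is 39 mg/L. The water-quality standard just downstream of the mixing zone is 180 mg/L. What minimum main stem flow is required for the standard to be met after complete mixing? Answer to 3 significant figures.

41600 L/s

Set C_mix = 180: (Q·39.00 + 9420·803.0) / (Q + 9420) = 180
→ Q = 9420·(803.0 − 180)/(180 − 39.00) = 41620 L/s.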